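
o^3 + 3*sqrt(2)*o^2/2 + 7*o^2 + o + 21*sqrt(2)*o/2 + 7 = (o + 7)*(o + sqrt(2)/2)*(o + sqrt(2))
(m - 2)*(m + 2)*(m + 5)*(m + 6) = m^4 + 11*m^3 + 26*m^2 - 44*m - 120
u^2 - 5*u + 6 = (u - 3)*(u - 2)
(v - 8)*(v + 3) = v^2 - 5*v - 24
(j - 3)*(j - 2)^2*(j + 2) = j^4 - 5*j^3 + 2*j^2 + 20*j - 24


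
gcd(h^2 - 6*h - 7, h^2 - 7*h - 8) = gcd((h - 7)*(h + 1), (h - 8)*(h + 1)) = h + 1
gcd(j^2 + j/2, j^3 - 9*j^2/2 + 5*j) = j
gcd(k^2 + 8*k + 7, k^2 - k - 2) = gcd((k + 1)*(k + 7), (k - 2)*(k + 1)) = k + 1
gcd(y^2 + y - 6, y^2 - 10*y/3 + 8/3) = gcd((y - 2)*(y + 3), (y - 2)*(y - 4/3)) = y - 2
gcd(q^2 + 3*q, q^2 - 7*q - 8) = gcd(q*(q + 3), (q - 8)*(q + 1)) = 1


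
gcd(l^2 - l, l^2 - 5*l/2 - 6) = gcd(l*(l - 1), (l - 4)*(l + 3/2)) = 1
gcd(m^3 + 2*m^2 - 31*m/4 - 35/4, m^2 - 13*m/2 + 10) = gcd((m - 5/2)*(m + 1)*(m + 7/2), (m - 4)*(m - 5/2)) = m - 5/2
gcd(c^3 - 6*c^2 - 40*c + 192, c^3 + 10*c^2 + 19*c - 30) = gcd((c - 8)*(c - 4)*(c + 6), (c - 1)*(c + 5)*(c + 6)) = c + 6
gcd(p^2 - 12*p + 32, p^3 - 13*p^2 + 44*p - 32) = p^2 - 12*p + 32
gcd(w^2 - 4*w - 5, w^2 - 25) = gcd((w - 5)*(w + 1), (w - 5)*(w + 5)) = w - 5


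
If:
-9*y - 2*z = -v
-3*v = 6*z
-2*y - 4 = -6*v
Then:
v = 18/25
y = 4/25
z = -9/25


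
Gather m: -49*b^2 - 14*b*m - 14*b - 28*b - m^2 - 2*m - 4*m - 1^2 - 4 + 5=-49*b^2 - 42*b - m^2 + m*(-14*b - 6)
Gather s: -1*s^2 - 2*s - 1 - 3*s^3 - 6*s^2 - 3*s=-3*s^3 - 7*s^2 - 5*s - 1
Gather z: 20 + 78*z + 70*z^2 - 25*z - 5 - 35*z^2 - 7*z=35*z^2 + 46*z + 15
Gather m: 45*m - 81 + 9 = 45*m - 72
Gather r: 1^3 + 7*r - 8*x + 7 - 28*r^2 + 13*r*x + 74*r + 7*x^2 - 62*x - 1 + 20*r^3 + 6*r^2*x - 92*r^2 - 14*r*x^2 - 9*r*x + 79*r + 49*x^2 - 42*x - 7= 20*r^3 + r^2*(6*x - 120) + r*(-14*x^2 + 4*x + 160) + 56*x^2 - 112*x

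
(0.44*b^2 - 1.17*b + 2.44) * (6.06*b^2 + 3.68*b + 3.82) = 2.6664*b^4 - 5.471*b^3 + 12.1616*b^2 + 4.5098*b + 9.3208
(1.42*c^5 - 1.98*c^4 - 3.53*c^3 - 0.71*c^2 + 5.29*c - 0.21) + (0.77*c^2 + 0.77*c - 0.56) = 1.42*c^5 - 1.98*c^4 - 3.53*c^3 + 0.0600000000000001*c^2 + 6.06*c - 0.77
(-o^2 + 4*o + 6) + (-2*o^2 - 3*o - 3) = -3*o^2 + o + 3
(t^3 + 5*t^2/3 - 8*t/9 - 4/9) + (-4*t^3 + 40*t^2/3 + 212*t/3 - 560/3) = -3*t^3 + 15*t^2 + 628*t/9 - 1684/9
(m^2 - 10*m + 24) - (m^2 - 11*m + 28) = m - 4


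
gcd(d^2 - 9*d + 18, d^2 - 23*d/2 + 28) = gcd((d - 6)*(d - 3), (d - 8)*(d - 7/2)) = 1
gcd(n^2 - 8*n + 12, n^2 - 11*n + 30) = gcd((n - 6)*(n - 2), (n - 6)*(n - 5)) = n - 6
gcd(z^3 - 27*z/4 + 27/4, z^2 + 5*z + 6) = z + 3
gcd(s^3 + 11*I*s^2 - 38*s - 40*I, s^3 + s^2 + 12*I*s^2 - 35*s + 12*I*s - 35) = s + 5*I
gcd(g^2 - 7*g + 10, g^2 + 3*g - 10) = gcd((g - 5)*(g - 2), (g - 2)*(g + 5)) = g - 2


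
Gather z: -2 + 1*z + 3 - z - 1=0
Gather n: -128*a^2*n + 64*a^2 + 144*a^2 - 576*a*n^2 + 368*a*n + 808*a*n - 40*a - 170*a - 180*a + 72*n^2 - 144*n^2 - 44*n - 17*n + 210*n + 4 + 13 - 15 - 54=208*a^2 - 390*a + n^2*(-576*a - 72) + n*(-128*a^2 + 1176*a + 149) - 52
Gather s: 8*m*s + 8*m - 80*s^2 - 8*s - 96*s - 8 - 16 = 8*m - 80*s^2 + s*(8*m - 104) - 24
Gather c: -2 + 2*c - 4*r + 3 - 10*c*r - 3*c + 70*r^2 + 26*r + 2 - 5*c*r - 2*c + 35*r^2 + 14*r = c*(-15*r - 3) + 105*r^2 + 36*r + 3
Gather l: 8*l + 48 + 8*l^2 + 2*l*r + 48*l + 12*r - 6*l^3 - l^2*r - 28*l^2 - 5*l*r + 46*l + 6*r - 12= -6*l^3 + l^2*(-r - 20) + l*(102 - 3*r) + 18*r + 36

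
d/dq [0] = 0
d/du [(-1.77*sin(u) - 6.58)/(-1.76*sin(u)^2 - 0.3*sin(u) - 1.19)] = (-3.1152*sin(u)^2 - 23.1616*sin(u) + 0.1323)*cos(u)/(3.0976*sin(u)^4 + 1.056*sin(u)^3 + 4.2788*sin(u)^2 + 0.714*sin(u) + 1.4161)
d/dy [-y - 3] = -1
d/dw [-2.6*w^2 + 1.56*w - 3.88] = 1.56 - 5.2*w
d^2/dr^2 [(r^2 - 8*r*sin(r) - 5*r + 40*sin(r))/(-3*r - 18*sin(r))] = 14*(-r^3*sin(r) + 5*r^2*sin(r) - 3*r^2*cos(2*r) - 9*r^2 + 12*r*sin(2*r) + 10*r*cos(r) + 15*r*cos(2*r) + 45*r - 10*sin(r) - 30*sin(2*r) + 6*cos(2*r) - 6)/(3*(r + 6*sin(r))^3)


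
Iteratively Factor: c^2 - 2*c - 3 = (c + 1)*(c - 3)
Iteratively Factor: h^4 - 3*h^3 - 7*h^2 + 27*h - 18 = (h - 2)*(h^3 - h^2 - 9*h + 9) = (h - 3)*(h - 2)*(h^2 + 2*h - 3) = (h - 3)*(h - 2)*(h - 1)*(h + 3)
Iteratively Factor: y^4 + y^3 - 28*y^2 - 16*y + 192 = (y - 4)*(y^3 + 5*y^2 - 8*y - 48) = (y - 4)*(y + 4)*(y^2 + y - 12) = (y - 4)*(y - 3)*(y + 4)*(y + 4)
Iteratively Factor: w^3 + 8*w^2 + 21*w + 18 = (w + 2)*(w^2 + 6*w + 9) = (w + 2)*(w + 3)*(w + 3)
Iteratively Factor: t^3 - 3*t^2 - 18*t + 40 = (t + 4)*(t^2 - 7*t + 10) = (t - 5)*(t + 4)*(t - 2)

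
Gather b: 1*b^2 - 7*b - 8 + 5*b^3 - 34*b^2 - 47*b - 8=5*b^3 - 33*b^2 - 54*b - 16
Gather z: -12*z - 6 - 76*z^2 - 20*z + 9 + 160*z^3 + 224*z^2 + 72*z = 160*z^3 + 148*z^2 + 40*z + 3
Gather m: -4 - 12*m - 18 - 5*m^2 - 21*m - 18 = -5*m^2 - 33*m - 40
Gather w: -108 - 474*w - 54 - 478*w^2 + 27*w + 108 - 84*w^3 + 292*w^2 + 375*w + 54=-84*w^3 - 186*w^2 - 72*w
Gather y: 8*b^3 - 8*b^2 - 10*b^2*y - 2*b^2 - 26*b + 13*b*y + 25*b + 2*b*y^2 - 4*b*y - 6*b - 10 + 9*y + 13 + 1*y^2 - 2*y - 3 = 8*b^3 - 10*b^2 - 7*b + y^2*(2*b + 1) + y*(-10*b^2 + 9*b + 7)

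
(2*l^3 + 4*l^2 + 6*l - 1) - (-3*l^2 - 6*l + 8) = 2*l^3 + 7*l^2 + 12*l - 9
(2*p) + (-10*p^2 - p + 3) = -10*p^2 + p + 3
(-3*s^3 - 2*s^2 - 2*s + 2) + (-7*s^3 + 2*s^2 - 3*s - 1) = -10*s^3 - 5*s + 1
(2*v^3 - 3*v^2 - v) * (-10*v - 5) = -20*v^4 + 20*v^3 + 25*v^2 + 5*v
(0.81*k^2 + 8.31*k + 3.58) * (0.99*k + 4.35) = 0.8019*k^3 + 11.7504*k^2 + 39.6927*k + 15.573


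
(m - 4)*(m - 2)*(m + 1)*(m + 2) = m^4 - 3*m^3 - 8*m^2 + 12*m + 16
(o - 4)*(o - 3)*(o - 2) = o^3 - 9*o^2 + 26*o - 24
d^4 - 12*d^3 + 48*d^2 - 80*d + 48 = (d - 6)*(d - 2)^3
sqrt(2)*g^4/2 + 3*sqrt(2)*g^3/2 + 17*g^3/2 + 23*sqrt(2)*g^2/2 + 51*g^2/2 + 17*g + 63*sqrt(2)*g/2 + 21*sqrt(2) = (g + 1)*(g + 3*sqrt(2)/2)*(g + 7*sqrt(2))*(sqrt(2)*g/2 + sqrt(2))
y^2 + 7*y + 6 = (y + 1)*(y + 6)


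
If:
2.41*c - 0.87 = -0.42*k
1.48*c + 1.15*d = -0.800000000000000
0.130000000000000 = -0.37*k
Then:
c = 0.42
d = -1.24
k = -0.35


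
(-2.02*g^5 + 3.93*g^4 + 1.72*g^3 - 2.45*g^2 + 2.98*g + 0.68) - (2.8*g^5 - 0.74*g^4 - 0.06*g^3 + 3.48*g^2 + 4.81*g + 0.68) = -4.82*g^5 + 4.67*g^4 + 1.78*g^3 - 5.93*g^2 - 1.83*g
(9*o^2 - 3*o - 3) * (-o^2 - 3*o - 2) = -9*o^4 - 24*o^3 - 6*o^2 + 15*o + 6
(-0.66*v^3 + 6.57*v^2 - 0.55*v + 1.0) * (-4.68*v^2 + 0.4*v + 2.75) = 3.0888*v^5 - 31.0116*v^4 + 3.387*v^3 + 13.1675*v^2 - 1.1125*v + 2.75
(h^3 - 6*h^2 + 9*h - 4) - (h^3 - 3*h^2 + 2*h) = -3*h^2 + 7*h - 4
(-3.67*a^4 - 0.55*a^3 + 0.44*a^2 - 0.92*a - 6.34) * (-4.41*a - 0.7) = 16.1847*a^5 + 4.9945*a^4 - 1.5554*a^3 + 3.7492*a^2 + 28.6034*a + 4.438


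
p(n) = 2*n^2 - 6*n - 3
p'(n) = 4*n - 6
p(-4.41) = 62.36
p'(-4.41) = -23.64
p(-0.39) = -0.36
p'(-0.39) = -7.56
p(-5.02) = 77.52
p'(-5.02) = -26.08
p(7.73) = 70.13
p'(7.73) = 24.92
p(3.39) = -0.36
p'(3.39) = 7.56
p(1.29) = -7.41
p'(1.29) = -0.84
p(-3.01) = 33.18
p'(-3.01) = -18.04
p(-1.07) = 5.71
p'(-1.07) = -10.28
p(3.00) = -3.00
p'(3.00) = 6.00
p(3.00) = -3.00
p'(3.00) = 6.00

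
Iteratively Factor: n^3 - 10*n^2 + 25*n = (n)*(n^2 - 10*n + 25) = n*(n - 5)*(n - 5)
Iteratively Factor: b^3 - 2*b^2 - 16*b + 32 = (b - 2)*(b^2 - 16) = (b - 4)*(b - 2)*(b + 4)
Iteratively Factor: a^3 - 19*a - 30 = (a + 3)*(a^2 - 3*a - 10) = (a - 5)*(a + 3)*(a + 2)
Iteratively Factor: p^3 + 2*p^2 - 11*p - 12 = (p + 4)*(p^2 - 2*p - 3) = (p + 1)*(p + 4)*(p - 3)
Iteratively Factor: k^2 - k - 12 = (k + 3)*(k - 4)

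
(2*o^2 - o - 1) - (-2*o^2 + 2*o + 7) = 4*o^2 - 3*o - 8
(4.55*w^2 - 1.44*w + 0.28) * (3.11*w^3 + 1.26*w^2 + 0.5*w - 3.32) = 14.1505*w^5 + 1.2546*w^4 + 1.3314*w^3 - 15.4732*w^2 + 4.9208*w - 0.9296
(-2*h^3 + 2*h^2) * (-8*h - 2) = 16*h^4 - 12*h^3 - 4*h^2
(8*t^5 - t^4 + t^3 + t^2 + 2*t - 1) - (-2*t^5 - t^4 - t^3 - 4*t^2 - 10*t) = 10*t^5 + 2*t^3 + 5*t^2 + 12*t - 1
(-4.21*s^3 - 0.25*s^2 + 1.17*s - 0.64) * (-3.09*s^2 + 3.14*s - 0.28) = 13.0089*s^5 - 12.4469*s^4 - 3.2215*s^3 + 5.7214*s^2 - 2.3372*s + 0.1792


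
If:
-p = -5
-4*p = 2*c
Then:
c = -10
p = 5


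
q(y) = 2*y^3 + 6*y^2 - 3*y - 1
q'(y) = 6*y^2 + 12*y - 3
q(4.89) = 361.66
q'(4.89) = 199.15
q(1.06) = 4.94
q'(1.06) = 16.46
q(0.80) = 1.46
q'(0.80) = 10.44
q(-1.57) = 10.76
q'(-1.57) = -7.05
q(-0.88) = 4.92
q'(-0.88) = -8.91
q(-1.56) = 10.69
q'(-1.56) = -7.12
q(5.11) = 407.21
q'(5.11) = 214.99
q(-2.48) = 12.84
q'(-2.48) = 4.14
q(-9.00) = -946.00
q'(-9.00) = 375.00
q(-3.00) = 8.00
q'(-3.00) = 15.00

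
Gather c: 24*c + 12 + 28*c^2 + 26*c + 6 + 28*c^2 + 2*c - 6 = 56*c^2 + 52*c + 12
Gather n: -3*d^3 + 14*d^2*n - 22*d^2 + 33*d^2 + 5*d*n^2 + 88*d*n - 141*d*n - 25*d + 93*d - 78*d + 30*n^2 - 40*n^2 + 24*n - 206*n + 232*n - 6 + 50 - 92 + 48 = -3*d^3 + 11*d^2 - 10*d + n^2*(5*d - 10) + n*(14*d^2 - 53*d + 50)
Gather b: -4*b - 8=-4*b - 8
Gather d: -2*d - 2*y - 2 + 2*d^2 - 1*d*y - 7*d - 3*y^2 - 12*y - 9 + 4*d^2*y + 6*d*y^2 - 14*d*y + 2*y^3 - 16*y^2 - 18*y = d^2*(4*y + 2) + d*(6*y^2 - 15*y - 9) + 2*y^3 - 19*y^2 - 32*y - 11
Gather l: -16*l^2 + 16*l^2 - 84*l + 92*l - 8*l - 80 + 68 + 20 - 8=0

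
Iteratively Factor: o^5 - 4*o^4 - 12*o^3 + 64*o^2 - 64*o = (o - 4)*(o^4 - 12*o^2 + 16*o) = (o - 4)*(o - 2)*(o^3 + 2*o^2 - 8*o) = (o - 4)*(o - 2)*(o + 4)*(o^2 - 2*o) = o*(o - 4)*(o - 2)*(o + 4)*(o - 2)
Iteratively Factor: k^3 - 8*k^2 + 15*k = (k - 5)*(k^2 - 3*k) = (k - 5)*(k - 3)*(k)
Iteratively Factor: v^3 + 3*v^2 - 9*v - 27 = (v + 3)*(v^2 - 9) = (v + 3)^2*(v - 3)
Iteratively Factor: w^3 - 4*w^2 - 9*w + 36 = (w - 4)*(w^2 - 9) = (w - 4)*(w + 3)*(w - 3)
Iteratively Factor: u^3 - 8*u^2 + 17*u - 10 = (u - 2)*(u^2 - 6*u + 5) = (u - 5)*(u - 2)*(u - 1)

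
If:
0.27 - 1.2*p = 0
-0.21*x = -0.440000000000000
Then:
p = 0.22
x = 2.10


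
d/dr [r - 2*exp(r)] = 1 - 2*exp(r)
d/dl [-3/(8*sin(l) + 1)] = 24*cos(l)/(8*sin(l) + 1)^2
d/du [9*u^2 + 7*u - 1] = 18*u + 7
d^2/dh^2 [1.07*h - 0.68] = 0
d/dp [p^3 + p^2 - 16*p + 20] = 3*p^2 + 2*p - 16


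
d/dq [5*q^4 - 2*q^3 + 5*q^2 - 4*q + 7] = 20*q^3 - 6*q^2 + 10*q - 4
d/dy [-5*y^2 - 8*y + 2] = -10*y - 8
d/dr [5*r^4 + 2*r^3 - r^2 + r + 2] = 20*r^3 + 6*r^2 - 2*r + 1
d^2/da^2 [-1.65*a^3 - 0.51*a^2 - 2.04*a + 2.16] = -9.9*a - 1.02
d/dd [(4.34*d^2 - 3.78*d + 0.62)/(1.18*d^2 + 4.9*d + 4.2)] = (25.7264*d^2 + 34.9928*d - 18.914)/(1.3924*d^4 + 11.564*d^3 + 33.922*d^2 + 41.16*d + 17.64)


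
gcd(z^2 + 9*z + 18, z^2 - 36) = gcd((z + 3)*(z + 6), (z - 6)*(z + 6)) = z + 6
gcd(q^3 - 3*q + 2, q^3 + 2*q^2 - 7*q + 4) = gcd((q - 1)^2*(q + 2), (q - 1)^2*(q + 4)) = q^2 - 2*q + 1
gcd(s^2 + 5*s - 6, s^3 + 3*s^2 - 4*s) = s - 1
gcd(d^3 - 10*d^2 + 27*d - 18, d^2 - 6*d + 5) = d - 1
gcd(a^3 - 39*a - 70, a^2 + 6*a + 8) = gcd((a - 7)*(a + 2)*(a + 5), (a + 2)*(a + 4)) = a + 2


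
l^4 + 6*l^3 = l^3*(l + 6)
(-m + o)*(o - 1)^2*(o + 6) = -m*o^3 - 4*m*o^2 + 11*m*o - 6*m + o^4 + 4*o^3 - 11*o^2 + 6*o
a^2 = a^2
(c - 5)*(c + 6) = c^2 + c - 30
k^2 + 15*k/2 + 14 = (k + 7/2)*(k + 4)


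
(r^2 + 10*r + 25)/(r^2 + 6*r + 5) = (r + 5)/(r + 1)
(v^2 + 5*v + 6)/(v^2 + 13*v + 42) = (v^2 + 5*v + 6)/(v^2 + 13*v + 42)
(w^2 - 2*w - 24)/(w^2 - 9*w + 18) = (w + 4)/(w - 3)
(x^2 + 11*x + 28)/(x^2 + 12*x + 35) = (x + 4)/(x + 5)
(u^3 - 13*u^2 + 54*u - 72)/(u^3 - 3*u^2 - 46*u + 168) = (u - 3)/(u + 7)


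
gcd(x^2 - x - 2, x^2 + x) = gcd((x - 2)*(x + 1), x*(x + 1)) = x + 1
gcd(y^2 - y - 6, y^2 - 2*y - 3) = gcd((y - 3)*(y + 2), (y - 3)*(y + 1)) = y - 3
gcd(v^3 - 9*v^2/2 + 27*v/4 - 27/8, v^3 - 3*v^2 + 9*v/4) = v^2 - 3*v + 9/4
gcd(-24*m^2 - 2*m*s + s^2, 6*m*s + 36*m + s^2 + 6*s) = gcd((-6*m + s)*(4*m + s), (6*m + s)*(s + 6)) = 1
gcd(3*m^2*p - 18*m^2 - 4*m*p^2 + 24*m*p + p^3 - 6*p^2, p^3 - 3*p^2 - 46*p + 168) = p - 6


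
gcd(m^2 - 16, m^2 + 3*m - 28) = m - 4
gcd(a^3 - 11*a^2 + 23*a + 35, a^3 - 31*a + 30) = a - 5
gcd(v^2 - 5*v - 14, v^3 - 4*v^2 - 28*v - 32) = v + 2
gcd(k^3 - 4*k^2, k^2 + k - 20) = k - 4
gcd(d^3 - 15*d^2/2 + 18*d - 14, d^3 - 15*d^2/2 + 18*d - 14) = d^3 - 15*d^2/2 + 18*d - 14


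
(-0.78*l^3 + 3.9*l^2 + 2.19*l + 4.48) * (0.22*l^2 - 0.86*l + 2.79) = -0.1716*l^5 + 1.5288*l^4 - 5.0484*l^3 + 9.9832*l^2 + 2.2573*l + 12.4992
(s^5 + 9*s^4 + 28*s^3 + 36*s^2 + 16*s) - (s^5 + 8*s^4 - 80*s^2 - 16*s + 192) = s^4 + 28*s^3 + 116*s^2 + 32*s - 192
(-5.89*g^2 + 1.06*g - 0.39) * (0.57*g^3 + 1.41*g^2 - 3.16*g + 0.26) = -3.3573*g^5 - 7.7007*g^4 + 19.8847*g^3 - 5.4309*g^2 + 1.508*g - 0.1014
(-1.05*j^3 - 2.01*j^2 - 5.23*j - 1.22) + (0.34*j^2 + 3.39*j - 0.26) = -1.05*j^3 - 1.67*j^2 - 1.84*j - 1.48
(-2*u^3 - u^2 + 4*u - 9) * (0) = 0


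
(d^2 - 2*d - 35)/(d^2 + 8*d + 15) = (d - 7)/(d + 3)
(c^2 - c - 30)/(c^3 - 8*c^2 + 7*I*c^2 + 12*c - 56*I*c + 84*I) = (c + 5)/(c^2 + c*(-2 + 7*I) - 14*I)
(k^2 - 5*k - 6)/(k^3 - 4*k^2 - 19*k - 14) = (k - 6)/(k^2 - 5*k - 14)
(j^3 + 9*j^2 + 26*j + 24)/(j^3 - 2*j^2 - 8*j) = (j^2 + 7*j + 12)/(j*(j - 4))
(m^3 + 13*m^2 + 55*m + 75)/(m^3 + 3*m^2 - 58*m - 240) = (m^2 + 8*m + 15)/(m^2 - 2*m - 48)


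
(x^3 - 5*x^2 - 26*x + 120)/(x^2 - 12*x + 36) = (x^2 + x - 20)/(x - 6)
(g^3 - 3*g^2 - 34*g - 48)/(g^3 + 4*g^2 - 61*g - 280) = (g^2 + 5*g + 6)/(g^2 + 12*g + 35)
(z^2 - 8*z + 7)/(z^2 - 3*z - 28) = (z - 1)/(z + 4)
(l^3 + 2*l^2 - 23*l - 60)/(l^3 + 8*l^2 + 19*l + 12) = (l - 5)/(l + 1)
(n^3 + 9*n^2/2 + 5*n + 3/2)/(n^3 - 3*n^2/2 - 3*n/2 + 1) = (2*n^2 + 7*n + 3)/(2*n^2 - 5*n + 2)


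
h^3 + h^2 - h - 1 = (h - 1)*(h + 1)^2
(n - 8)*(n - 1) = n^2 - 9*n + 8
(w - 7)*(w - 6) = w^2 - 13*w + 42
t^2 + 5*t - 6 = (t - 1)*(t + 6)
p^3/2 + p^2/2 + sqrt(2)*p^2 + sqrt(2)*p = p*(p/2 + sqrt(2))*(p + 1)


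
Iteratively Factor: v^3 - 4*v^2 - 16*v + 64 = (v + 4)*(v^2 - 8*v + 16) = (v - 4)*(v + 4)*(v - 4)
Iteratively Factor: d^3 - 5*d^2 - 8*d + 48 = (d - 4)*(d^2 - d - 12) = (d - 4)*(d + 3)*(d - 4)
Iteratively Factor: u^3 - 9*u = (u - 3)*(u^2 + 3*u) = (u - 3)*(u + 3)*(u)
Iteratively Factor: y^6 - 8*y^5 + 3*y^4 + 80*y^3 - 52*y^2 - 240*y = (y)*(y^5 - 8*y^4 + 3*y^3 + 80*y^2 - 52*y - 240) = y*(y + 2)*(y^4 - 10*y^3 + 23*y^2 + 34*y - 120) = y*(y - 5)*(y + 2)*(y^3 - 5*y^2 - 2*y + 24) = y*(y - 5)*(y - 4)*(y + 2)*(y^2 - y - 6) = y*(y - 5)*(y - 4)*(y + 2)^2*(y - 3)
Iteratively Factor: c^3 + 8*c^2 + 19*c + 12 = (c + 4)*(c^2 + 4*c + 3) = (c + 1)*(c + 4)*(c + 3)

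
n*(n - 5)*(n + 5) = n^3 - 25*n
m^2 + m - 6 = (m - 2)*(m + 3)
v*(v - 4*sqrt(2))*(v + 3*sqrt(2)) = v^3 - sqrt(2)*v^2 - 24*v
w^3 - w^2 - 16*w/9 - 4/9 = (w - 2)*(w + 1/3)*(w + 2/3)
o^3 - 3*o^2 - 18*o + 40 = (o - 5)*(o - 2)*(o + 4)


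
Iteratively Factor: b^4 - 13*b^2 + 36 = (b - 3)*(b^3 + 3*b^2 - 4*b - 12) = (b - 3)*(b + 2)*(b^2 + b - 6) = (b - 3)*(b + 2)*(b + 3)*(b - 2)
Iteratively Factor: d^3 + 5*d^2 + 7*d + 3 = (d + 3)*(d^2 + 2*d + 1) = (d + 1)*(d + 3)*(d + 1)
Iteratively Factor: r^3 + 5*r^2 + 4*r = (r)*(r^2 + 5*r + 4) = r*(r + 4)*(r + 1)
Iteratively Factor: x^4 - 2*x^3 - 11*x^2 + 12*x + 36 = (x + 2)*(x^3 - 4*x^2 - 3*x + 18) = (x + 2)^2*(x^2 - 6*x + 9) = (x - 3)*(x + 2)^2*(x - 3)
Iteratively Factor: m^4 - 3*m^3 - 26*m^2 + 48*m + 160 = (m - 5)*(m^3 + 2*m^2 - 16*m - 32) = (m - 5)*(m + 2)*(m^2 - 16) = (m - 5)*(m - 4)*(m + 2)*(m + 4)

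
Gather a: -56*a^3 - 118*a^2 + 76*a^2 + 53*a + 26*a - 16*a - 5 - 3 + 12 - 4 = -56*a^3 - 42*a^2 + 63*a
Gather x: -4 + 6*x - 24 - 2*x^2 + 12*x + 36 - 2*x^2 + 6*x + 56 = -4*x^2 + 24*x + 64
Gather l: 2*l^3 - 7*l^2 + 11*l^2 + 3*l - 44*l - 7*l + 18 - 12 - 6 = 2*l^3 + 4*l^2 - 48*l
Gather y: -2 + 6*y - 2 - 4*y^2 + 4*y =-4*y^2 + 10*y - 4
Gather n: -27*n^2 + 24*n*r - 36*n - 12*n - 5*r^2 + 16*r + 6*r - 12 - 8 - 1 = -27*n^2 + n*(24*r - 48) - 5*r^2 + 22*r - 21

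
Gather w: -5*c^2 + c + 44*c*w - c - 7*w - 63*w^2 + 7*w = -5*c^2 + 44*c*w - 63*w^2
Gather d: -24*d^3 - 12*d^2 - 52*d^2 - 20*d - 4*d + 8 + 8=-24*d^3 - 64*d^2 - 24*d + 16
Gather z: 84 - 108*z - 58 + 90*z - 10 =16 - 18*z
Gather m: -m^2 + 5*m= -m^2 + 5*m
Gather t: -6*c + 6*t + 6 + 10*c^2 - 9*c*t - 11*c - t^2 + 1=10*c^2 - 17*c - t^2 + t*(6 - 9*c) + 7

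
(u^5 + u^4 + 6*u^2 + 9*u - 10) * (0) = 0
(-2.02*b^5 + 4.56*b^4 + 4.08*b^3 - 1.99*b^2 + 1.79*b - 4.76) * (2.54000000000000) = -5.1308*b^5 + 11.5824*b^4 + 10.3632*b^3 - 5.0546*b^2 + 4.5466*b - 12.0904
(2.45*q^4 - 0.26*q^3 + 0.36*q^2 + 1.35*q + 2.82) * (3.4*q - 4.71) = 8.33*q^5 - 12.4235*q^4 + 2.4486*q^3 + 2.8944*q^2 + 3.2295*q - 13.2822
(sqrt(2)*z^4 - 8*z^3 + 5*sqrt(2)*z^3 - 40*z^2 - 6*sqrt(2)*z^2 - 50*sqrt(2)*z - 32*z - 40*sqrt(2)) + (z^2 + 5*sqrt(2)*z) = sqrt(2)*z^4 - 8*z^3 + 5*sqrt(2)*z^3 - 39*z^2 - 6*sqrt(2)*z^2 - 45*sqrt(2)*z - 32*z - 40*sqrt(2)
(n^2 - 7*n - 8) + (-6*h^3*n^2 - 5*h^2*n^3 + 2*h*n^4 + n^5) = -6*h^3*n^2 - 5*h^2*n^3 + 2*h*n^4 + n^5 + n^2 - 7*n - 8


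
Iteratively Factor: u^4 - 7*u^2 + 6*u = (u - 2)*(u^3 + 2*u^2 - 3*u) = (u - 2)*(u + 3)*(u^2 - u) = u*(u - 2)*(u + 3)*(u - 1)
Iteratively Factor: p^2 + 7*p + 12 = (p + 4)*(p + 3)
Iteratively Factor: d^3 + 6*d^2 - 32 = (d + 4)*(d^2 + 2*d - 8) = (d + 4)^2*(d - 2)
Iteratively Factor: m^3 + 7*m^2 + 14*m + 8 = (m + 1)*(m^2 + 6*m + 8) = (m + 1)*(m + 4)*(m + 2)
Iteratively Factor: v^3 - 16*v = (v)*(v^2 - 16) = v*(v - 4)*(v + 4)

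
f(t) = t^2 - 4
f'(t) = 2*t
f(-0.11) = -3.99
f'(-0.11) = -0.22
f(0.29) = -3.92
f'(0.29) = 0.58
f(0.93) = -3.14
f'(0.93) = 1.86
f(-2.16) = 0.67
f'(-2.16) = -4.32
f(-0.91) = -3.17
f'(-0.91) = -1.82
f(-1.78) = -0.83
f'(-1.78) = -3.56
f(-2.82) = 3.95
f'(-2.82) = -5.64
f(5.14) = 22.42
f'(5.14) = 10.28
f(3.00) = 5.00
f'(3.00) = 6.00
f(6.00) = 32.00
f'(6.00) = 12.00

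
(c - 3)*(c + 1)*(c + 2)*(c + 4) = c^4 + 4*c^3 - 7*c^2 - 34*c - 24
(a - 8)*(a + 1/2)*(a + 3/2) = a^3 - 6*a^2 - 61*a/4 - 6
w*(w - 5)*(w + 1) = w^3 - 4*w^2 - 5*w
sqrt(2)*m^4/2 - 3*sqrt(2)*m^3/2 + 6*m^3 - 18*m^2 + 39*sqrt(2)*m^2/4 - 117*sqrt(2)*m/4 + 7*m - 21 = (m/2 + sqrt(2))*(m - 3)*(m + 7*sqrt(2)/2)*(sqrt(2)*m + 1)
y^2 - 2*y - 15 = (y - 5)*(y + 3)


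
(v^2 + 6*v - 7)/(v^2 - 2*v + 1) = (v + 7)/(v - 1)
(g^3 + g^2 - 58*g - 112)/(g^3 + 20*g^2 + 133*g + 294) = (g^2 - 6*g - 16)/(g^2 + 13*g + 42)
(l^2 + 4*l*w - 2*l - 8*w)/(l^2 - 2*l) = (l + 4*w)/l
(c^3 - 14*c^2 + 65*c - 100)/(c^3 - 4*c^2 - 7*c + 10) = (c^2 - 9*c + 20)/(c^2 + c - 2)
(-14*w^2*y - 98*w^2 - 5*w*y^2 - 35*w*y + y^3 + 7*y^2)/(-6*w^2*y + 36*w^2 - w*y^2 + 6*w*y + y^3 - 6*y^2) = (-7*w*y - 49*w + y^2 + 7*y)/(-3*w*y + 18*w + y^2 - 6*y)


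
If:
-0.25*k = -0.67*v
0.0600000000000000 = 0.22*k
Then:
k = 0.27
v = 0.10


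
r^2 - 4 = (r - 2)*(r + 2)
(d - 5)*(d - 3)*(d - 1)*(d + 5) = d^4 - 4*d^3 - 22*d^2 + 100*d - 75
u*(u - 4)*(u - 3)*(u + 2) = u^4 - 5*u^3 - 2*u^2 + 24*u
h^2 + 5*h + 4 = (h + 1)*(h + 4)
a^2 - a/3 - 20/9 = (a - 5/3)*(a + 4/3)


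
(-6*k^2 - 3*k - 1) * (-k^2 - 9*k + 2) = 6*k^4 + 57*k^3 + 16*k^2 + 3*k - 2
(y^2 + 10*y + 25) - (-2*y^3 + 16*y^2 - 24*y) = 2*y^3 - 15*y^2 + 34*y + 25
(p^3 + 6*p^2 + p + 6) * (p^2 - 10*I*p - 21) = p^5 + 6*p^4 - 10*I*p^4 - 20*p^3 - 60*I*p^3 - 120*p^2 - 10*I*p^2 - 21*p - 60*I*p - 126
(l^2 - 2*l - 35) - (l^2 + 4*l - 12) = -6*l - 23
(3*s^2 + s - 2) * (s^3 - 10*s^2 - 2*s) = 3*s^5 - 29*s^4 - 18*s^3 + 18*s^2 + 4*s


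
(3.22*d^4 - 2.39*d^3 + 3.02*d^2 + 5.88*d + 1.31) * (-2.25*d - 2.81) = -7.245*d^5 - 3.6707*d^4 - 0.0790999999999995*d^3 - 21.7162*d^2 - 19.4703*d - 3.6811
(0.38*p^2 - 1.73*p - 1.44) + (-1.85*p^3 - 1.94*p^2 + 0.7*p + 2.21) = -1.85*p^3 - 1.56*p^2 - 1.03*p + 0.77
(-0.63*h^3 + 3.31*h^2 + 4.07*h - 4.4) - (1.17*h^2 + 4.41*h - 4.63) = -0.63*h^3 + 2.14*h^2 - 0.34*h + 0.23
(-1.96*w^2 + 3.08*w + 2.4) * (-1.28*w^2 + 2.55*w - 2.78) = 2.5088*w^4 - 8.9404*w^3 + 10.2308*w^2 - 2.4424*w - 6.672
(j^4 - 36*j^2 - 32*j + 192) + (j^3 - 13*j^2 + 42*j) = j^4 + j^3 - 49*j^2 + 10*j + 192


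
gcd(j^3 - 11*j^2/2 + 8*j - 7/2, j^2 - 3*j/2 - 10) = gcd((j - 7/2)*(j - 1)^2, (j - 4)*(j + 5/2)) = 1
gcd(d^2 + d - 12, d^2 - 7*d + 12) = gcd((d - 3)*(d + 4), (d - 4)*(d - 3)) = d - 3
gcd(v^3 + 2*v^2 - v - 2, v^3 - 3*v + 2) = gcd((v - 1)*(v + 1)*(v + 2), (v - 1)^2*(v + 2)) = v^2 + v - 2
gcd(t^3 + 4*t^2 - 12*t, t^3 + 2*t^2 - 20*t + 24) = t^2 + 4*t - 12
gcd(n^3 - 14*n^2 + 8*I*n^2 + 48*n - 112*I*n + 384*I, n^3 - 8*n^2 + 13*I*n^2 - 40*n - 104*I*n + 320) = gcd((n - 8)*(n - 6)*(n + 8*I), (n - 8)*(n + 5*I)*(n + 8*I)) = n^2 + n*(-8 + 8*I) - 64*I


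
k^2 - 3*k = k*(k - 3)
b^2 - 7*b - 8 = (b - 8)*(b + 1)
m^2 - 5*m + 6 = (m - 3)*(m - 2)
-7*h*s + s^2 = s*(-7*h + s)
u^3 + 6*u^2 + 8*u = u*(u + 2)*(u + 4)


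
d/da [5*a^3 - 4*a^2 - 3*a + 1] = 15*a^2 - 8*a - 3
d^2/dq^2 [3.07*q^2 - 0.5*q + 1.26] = 6.14000000000000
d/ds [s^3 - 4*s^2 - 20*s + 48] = 3*s^2 - 8*s - 20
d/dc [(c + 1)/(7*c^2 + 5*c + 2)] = (7*c^2 + 5*c - (c + 1)*(14*c + 5) + 2)/(7*c^2 + 5*c + 2)^2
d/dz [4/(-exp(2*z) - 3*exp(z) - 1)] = (8*exp(z) + 12)*exp(z)/(exp(2*z) + 3*exp(z) + 1)^2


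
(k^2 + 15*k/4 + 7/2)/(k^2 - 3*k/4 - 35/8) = 2*(k + 2)/(2*k - 5)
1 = 1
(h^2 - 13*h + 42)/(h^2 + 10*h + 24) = (h^2 - 13*h + 42)/(h^2 + 10*h + 24)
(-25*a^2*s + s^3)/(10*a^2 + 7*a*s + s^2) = s*(-5*a + s)/(2*a + s)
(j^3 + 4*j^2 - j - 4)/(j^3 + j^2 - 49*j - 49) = (j^2 + 3*j - 4)/(j^2 - 49)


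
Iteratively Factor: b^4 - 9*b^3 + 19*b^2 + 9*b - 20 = (b - 1)*(b^3 - 8*b^2 + 11*b + 20) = (b - 4)*(b - 1)*(b^2 - 4*b - 5) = (b - 4)*(b - 1)*(b + 1)*(b - 5)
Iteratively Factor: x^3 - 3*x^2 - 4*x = (x - 4)*(x^2 + x) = x*(x - 4)*(x + 1)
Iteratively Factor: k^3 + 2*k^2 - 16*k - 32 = (k + 2)*(k^2 - 16) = (k - 4)*(k + 2)*(k + 4)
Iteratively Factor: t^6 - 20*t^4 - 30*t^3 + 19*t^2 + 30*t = (t)*(t^5 - 20*t^3 - 30*t^2 + 19*t + 30) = t*(t + 2)*(t^4 - 2*t^3 - 16*t^2 + 2*t + 15) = t*(t + 2)*(t + 3)*(t^3 - 5*t^2 - t + 5) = t*(t + 1)*(t + 2)*(t + 3)*(t^2 - 6*t + 5) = t*(t - 5)*(t + 1)*(t + 2)*(t + 3)*(t - 1)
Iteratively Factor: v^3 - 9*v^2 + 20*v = (v - 5)*(v^2 - 4*v) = (v - 5)*(v - 4)*(v)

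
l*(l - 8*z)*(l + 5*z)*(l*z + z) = l^4*z - 3*l^3*z^2 + l^3*z - 40*l^2*z^3 - 3*l^2*z^2 - 40*l*z^3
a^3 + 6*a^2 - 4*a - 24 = (a - 2)*(a + 2)*(a + 6)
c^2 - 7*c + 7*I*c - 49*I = (c - 7)*(c + 7*I)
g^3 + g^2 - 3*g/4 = g*(g - 1/2)*(g + 3/2)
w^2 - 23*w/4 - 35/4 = (w - 7)*(w + 5/4)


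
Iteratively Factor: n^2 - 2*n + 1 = (n - 1)*(n - 1)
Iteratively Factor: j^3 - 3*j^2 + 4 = (j - 2)*(j^2 - j - 2) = (j - 2)*(j + 1)*(j - 2)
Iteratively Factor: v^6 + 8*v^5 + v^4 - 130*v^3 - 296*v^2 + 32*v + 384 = (v - 4)*(v^5 + 12*v^4 + 49*v^3 + 66*v^2 - 32*v - 96) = (v - 4)*(v + 3)*(v^4 + 9*v^3 + 22*v^2 - 32) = (v - 4)*(v + 3)*(v + 4)*(v^3 + 5*v^2 + 2*v - 8) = (v - 4)*(v - 1)*(v + 3)*(v + 4)*(v^2 + 6*v + 8) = (v - 4)*(v - 1)*(v + 2)*(v + 3)*(v + 4)*(v + 4)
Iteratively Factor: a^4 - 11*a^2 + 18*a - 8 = (a - 1)*(a^3 + a^2 - 10*a + 8) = (a - 2)*(a - 1)*(a^2 + 3*a - 4) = (a - 2)*(a - 1)^2*(a + 4)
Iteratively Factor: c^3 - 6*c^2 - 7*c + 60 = (c + 3)*(c^2 - 9*c + 20) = (c - 5)*(c + 3)*(c - 4)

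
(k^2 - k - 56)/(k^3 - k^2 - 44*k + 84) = (k - 8)/(k^2 - 8*k + 12)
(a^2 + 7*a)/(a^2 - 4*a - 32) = a*(a + 7)/(a^2 - 4*a - 32)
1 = 1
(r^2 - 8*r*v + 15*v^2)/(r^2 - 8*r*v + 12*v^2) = (r^2 - 8*r*v + 15*v^2)/(r^2 - 8*r*v + 12*v^2)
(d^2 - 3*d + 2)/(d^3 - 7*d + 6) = 1/(d + 3)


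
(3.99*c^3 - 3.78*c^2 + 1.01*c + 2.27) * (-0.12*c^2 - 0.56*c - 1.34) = -0.4788*c^5 - 1.7808*c^4 - 3.351*c^3 + 4.2272*c^2 - 2.6246*c - 3.0418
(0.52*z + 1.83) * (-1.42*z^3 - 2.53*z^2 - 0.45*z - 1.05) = -0.7384*z^4 - 3.9142*z^3 - 4.8639*z^2 - 1.3695*z - 1.9215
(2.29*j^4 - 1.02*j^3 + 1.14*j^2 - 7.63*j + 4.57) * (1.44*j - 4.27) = 3.2976*j^5 - 11.2471*j^4 + 5.997*j^3 - 15.855*j^2 + 39.1609*j - 19.5139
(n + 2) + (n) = 2*n + 2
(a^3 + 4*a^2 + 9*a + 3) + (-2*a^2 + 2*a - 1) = a^3 + 2*a^2 + 11*a + 2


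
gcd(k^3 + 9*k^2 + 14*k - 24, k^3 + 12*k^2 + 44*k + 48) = k^2 + 10*k + 24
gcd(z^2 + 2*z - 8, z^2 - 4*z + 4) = z - 2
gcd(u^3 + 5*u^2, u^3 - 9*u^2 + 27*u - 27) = 1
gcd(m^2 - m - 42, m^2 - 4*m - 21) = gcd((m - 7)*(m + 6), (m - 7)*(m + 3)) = m - 7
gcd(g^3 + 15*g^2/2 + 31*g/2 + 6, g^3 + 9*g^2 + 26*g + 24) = g^2 + 7*g + 12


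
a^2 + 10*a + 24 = (a + 4)*(a + 6)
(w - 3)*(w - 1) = w^2 - 4*w + 3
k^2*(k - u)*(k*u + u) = k^4*u - k^3*u^2 + k^3*u - k^2*u^2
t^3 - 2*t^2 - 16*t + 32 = (t - 4)*(t - 2)*(t + 4)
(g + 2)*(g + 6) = g^2 + 8*g + 12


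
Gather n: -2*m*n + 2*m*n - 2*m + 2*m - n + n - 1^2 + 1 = 0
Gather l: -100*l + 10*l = -90*l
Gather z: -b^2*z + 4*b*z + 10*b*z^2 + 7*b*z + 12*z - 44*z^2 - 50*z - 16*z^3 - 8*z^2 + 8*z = -16*z^3 + z^2*(10*b - 52) + z*(-b^2 + 11*b - 30)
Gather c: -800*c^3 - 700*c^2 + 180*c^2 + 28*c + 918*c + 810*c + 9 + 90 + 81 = -800*c^3 - 520*c^2 + 1756*c + 180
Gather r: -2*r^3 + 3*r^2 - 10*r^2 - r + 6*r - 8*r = -2*r^3 - 7*r^2 - 3*r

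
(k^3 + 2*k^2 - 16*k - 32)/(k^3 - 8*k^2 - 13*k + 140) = (k^2 - 2*k - 8)/(k^2 - 12*k + 35)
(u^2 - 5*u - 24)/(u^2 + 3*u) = (u - 8)/u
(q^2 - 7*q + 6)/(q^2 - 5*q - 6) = (q - 1)/(q + 1)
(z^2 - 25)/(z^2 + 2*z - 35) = (z + 5)/(z + 7)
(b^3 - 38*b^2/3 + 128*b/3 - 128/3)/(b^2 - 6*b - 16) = (3*b^2 - 14*b + 16)/(3*(b + 2))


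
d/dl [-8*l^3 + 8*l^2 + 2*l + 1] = -24*l^2 + 16*l + 2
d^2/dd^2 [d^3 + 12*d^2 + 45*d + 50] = 6*d + 24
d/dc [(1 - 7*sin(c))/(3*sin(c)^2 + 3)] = -(2*sin(c) + 7*cos(c)^2)*cos(c)/(3*(sin(c)^2 + 1)^2)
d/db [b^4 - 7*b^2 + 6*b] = 4*b^3 - 14*b + 6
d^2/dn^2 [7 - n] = 0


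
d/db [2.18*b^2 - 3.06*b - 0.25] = 4.36*b - 3.06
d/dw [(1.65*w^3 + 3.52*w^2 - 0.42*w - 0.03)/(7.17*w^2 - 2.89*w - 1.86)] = (11.8305*w^4 - 9.53699999999999*w^3 - 16.3684*w^2 - 12.6642*w + 0.6945)/(51.4089*w^4 - 41.4426*w^3 - 18.3203*w^2 + 10.7508*w + 3.4596)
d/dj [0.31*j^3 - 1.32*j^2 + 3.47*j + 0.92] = 0.93*j^2 - 2.64*j + 3.47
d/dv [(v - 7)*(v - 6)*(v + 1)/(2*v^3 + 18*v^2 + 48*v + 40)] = (21*v^3 - 52*v^2 - 511*v - 214)/(2*(v^5 + 16*v^4 + 97*v^3 + 278*v^2 + 380*v + 200))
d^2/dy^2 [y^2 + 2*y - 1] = 2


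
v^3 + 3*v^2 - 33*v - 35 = (v - 5)*(v + 1)*(v + 7)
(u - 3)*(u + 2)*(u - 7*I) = u^3 - u^2 - 7*I*u^2 - 6*u + 7*I*u + 42*I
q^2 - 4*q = q*(q - 4)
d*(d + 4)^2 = d^3 + 8*d^2 + 16*d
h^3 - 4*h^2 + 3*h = h*(h - 3)*(h - 1)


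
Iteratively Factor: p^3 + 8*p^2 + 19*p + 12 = (p + 3)*(p^2 + 5*p + 4) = (p + 3)*(p + 4)*(p + 1)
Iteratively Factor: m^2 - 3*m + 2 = (m - 2)*(m - 1)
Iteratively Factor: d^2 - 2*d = (d - 2)*(d)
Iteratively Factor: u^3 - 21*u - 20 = (u - 5)*(u^2 + 5*u + 4) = (u - 5)*(u + 1)*(u + 4)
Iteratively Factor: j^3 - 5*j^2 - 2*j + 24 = (j - 3)*(j^2 - 2*j - 8) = (j - 4)*(j - 3)*(j + 2)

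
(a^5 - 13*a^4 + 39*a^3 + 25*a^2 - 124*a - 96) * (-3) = -3*a^5 + 39*a^4 - 117*a^3 - 75*a^2 + 372*a + 288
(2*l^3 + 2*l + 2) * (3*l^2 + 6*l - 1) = 6*l^5 + 12*l^4 + 4*l^3 + 18*l^2 + 10*l - 2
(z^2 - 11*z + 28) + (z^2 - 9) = 2*z^2 - 11*z + 19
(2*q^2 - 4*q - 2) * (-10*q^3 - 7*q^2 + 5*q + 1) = -20*q^5 + 26*q^4 + 58*q^3 - 4*q^2 - 14*q - 2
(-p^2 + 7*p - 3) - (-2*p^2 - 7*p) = p^2 + 14*p - 3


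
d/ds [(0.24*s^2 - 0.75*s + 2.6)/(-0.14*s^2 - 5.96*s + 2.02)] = (-1.5354*s^2 + 1.6976*s + 13.981)/(0.0196*s^4 + 1.6688*s^3 + 34.956*s^2 - 24.0784*s + 4.0804)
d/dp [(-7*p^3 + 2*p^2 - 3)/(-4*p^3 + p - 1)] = (p*(21*p - 4)*(4*p^3 - p + 1) - (12*p^2 - 1)*(7*p^3 - 2*p^2 + 3))/(4*p^3 - p + 1)^2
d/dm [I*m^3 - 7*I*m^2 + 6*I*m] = I*(3*m^2 - 14*m + 6)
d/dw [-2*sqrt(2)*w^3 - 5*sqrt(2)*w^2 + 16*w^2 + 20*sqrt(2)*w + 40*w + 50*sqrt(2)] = -6*sqrt(2)*w^2 - 10*sqrt(2)*w + 32*w + 20*sqrt(2) + 40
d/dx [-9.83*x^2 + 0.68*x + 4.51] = 0.68 - 19.66*x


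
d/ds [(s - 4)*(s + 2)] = 2*s - 2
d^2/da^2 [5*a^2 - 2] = 10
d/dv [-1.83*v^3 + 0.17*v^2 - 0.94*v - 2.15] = -5.49*v^2 + 0.34*v - 0.94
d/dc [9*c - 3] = 9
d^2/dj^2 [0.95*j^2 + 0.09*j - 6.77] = 1.90000000000000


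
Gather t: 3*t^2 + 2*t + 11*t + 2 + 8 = 3*t^2 + 13*t + 10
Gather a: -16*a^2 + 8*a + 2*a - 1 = -16*a^2 + 10*a - 1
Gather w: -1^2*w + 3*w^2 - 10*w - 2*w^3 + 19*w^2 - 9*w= -2*w^3 + 22*w^2 - 20*w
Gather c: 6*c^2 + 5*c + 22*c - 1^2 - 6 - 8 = 6*c^2 + 27*c - 15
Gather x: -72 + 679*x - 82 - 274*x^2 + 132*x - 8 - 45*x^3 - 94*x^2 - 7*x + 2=-45*x^3 - 368*x^2 + 804*x - 160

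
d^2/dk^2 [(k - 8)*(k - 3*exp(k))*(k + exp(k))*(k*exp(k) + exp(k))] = (k^4 - 8*k^3*exp(k) + k^3 - 27*k^2*exp(2*k) + 32*k^2*exp(k) - 38*k^2 + 153*k*exp(2*k) + 164*k*exp(k) - 74*k + 336*exp(2*k) + 92*exp(k) - 16)*exp(k)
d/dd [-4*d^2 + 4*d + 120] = 4 - 8*d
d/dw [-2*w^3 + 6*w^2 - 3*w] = -6*w^2 + 12*w - 3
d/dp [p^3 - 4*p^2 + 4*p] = 3*p^2 - 8*p + 4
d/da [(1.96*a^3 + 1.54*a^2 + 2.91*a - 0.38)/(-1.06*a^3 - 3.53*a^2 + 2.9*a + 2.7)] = (-5.2864*a^4 + 17.5372*a^3 + 29.4059*a^2 + 5.6332*a + 8.959)/(1.1236*a^6 + 7.4836*a^5 + 6.3129*a^4 - 26.198*a^3 - 10.652*a^2 + 15.66*a + 7.29)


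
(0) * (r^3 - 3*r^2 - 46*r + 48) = 0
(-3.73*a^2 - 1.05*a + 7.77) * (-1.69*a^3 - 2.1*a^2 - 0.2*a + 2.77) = 6.3037*a^5 + 9.6075*a^4 - 10.1803*a^3 - 26.4391*a^2 - 4.4625*a + 21.5229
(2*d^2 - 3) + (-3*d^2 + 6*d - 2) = -d^2 + 6*d - 5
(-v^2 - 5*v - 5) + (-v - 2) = -v^2 - 6*v - 7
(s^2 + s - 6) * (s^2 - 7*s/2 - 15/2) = s^4 - 5*s^3/2 - 17*s^2 + 27*s/2 + 45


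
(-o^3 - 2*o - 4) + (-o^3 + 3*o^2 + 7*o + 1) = -2*o^3 + 3*o^2 + 5*o - 3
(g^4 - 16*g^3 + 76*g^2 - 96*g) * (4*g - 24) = 4*g^5 - 88*g^4 + 688*g^3 - 2208*g^2 + 2304*g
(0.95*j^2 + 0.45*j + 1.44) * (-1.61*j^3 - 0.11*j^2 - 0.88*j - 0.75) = -1.5295*j^5 - 0.829*j^4 - 3.2039*j^3 - 1.2669*j^2 - 1.6047*j - 1.08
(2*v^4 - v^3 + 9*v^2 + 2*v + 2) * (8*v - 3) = 16*v^5 - 14*v^4 + 75*v^3 - 11*v^2 + 10*v - 6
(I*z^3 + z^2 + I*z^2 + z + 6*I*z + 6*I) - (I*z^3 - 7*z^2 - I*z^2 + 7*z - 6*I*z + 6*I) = 8*z^2 + 2*I*z^2 - 6*z + 12*I*z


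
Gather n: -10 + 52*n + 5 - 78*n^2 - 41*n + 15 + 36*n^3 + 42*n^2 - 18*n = 36*n^3 - 36*n^2 - 7*n + 10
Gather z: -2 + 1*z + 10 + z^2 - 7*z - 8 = z^2 - 6*z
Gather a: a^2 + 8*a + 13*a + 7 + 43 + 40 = a^2 + 21*a + 90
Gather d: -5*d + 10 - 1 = 9 - 5*d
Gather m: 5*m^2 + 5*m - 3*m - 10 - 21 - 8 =5*m^2 + 2*m - 39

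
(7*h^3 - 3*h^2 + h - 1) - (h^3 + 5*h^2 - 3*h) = 6*h^3 - 8*h^2 + 4*h - 1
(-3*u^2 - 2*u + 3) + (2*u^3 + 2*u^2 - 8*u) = 2*u^3 - u^2 - 10*u + 3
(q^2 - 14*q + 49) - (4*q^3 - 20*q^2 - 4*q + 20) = -4*q^3 + 21*q^2 - 10*q + 29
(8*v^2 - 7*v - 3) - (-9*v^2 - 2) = 17*v^2 - 7*v - 1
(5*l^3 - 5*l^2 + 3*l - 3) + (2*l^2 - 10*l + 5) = 5*l^3 - 3*l^2 - 7*l + 2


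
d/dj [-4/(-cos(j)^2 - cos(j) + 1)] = 4*(2*cos(j) + 1)*sin(j)/(-sin(j)^2 + cos(j))^2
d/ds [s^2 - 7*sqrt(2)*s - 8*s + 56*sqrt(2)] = 2*s - 7*sqrt(2) - 8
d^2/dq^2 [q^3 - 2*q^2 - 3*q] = 6*q - 4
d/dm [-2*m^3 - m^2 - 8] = 2*m*(-3*m - 1)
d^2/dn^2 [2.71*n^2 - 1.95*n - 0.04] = 5.42000000000000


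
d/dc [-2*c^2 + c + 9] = 1 - 4*c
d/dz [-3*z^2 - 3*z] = -6*z - 3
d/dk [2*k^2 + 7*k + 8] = 4*k + 7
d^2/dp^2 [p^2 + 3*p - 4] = 2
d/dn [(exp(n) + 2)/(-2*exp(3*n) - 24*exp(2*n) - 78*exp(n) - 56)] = (exp(3*n) + 9*exp(2*n) + 24*exp(n) + 25)*exp(n)/(exp(6*n) + 24*exp(5*n) + 222*exp(4*n) + 992*exp(3*n) + 2193*exp(2*n) + 2184*exp(n) + 784)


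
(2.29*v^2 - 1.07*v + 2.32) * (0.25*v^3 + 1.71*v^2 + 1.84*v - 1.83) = 0.5725*v^5 + 3.6484*v^4 + 2.9639*v^3 - 2.1923*v^2 + 6.2269*v - 4.2456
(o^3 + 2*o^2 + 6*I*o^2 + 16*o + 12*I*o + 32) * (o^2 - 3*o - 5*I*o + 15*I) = o^5 - o^4 + I*o^4 + 40*o^3 - I*o^3 - 46*o^2 - 86*I*o^2 - 276*o + 80*I*o + 480*I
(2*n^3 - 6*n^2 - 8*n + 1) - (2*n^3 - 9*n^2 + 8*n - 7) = 3*n^2 - 16*n + 8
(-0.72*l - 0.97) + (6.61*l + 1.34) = 5.89*l + 0.37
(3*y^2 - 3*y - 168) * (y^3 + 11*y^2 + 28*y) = 3*y^5 + 30*y^4 - 117*y^3 - 1932*y^2 - 4704*y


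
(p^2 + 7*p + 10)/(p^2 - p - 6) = (p + 5)/(p - 3)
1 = 1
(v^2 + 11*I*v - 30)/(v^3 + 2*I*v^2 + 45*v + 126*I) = (v + 5*I)/(v^2 - 4*I*v + 21)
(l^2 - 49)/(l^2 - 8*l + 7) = (l + 7)/(l - 1)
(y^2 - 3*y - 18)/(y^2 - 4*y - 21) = (y - 6)/(y - 7)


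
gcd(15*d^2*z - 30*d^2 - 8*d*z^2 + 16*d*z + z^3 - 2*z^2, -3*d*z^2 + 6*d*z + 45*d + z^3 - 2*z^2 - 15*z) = -3*d + z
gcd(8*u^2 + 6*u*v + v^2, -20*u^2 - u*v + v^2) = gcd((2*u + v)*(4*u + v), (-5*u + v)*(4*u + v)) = 4*u + v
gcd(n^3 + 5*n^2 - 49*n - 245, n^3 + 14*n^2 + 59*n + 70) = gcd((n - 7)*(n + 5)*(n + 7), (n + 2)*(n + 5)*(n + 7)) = n^2 + 12*n + 35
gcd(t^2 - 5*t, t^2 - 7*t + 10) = t - 5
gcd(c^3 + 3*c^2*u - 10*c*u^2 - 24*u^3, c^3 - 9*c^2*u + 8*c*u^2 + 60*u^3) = c + 2*u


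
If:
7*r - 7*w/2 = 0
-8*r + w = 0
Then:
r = 0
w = 0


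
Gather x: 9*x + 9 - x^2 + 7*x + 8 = -x^2 + 16*x + 17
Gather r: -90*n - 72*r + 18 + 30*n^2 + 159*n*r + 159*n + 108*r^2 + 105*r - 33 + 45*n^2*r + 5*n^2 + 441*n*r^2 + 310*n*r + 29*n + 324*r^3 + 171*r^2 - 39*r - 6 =35*n^2 + 98*n + 324*r^3 + r^2*(441*n + 279) + r*(45*n^2 + 469*n - 6) - 21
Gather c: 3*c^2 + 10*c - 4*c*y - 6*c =3*c^2 + c*(4 - 4*y)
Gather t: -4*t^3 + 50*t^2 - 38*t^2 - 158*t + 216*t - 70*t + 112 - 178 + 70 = -4*t^3 + 12*t^2 - 12*t + 4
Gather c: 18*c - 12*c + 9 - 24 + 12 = 6*c - 3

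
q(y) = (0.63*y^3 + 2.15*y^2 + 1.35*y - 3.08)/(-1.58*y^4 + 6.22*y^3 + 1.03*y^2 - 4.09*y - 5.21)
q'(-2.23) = 0.03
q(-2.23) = 0.02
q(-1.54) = 0.08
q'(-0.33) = -0.56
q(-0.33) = 0.83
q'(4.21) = 7.57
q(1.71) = 1.03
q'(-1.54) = 0.21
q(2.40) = 0.87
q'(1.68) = -1.24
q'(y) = (1.89*y^2 + 4.3*y + 1.35)/(-1.58*y^4 + 6.22*y^3 + 1.03*y^2 - 4.09*y - 5.21) + (0.63*y^3 + 2.15*y^2 + 1.35*y - 3.08)*(6.32*y^3 - 18.66*y^2 - 2.06*y + 4.09)/(-1.58*y^4 + 6.22*y^3 + 1.03*y^2 - 4.09*y - 5.21)^2 = (0.9954*y^6 + 6.794*y^5 - 6.3251*y^4 - 41.413*y^3 + 37.4419*y^2 - 16.0582*y - 19.6307)/(2.4964*y^8 - 19.6552*y^7 + 35.4336*y^6 + 25.7376*y^5 - 33.3551*y^4 - 73.2378*y^3 + 5.9955*y^2 + 42.6178*y + 27.1441)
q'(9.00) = 0.03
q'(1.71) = -1.06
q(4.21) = -2.41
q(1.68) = 1.07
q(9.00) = -0.11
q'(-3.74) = -0.00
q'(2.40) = 0.18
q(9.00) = -0.11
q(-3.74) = 0.02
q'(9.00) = 0.03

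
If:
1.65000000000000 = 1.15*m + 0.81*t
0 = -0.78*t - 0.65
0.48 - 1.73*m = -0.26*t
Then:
No Solution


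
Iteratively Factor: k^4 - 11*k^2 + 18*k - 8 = (k - 1)*(k^3 + k^2 - 10*k + 8) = (k - 2)*(k - 1)*(k^2 + 3*k - 4) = (k - 2)*(k - 1)^2*(k + 4)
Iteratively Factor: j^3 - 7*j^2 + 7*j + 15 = (j - 3)*(j^2 - 4*j - 5) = (j - 5)*(j - 3)*(j + 1)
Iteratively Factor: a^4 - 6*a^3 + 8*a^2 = (a - 4)*(a^3 - 2*a^2) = a*(a - 4)*(a^2 - 2*a) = a*(a - 4)*(a - 2)*(a)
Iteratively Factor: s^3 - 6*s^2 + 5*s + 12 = (s - 3)*(s^2 - 3*s - 4) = (s - 4)*(s - 3)*(s + 1)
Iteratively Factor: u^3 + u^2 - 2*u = (u - 1)*(u^2 + 2*u) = u*(u - 1)*(u + 2)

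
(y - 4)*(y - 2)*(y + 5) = y^3 - y^2 - 22*y + 40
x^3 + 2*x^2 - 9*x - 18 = (x - 3)*(x + 2)*(x + 3)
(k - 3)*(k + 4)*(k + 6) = k^3 + 7*k^2 - 6*k - 72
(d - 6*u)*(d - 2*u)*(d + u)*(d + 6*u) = d^4 - d^3*u - 38*d^2*u^2 + 36*d*u^3 + 72*u^4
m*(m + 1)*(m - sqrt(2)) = m^3 - sqrt(2)*m^2 + m^2 - sqrt(2)*m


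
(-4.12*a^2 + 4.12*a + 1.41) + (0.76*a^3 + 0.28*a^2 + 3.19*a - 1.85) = 0.76*a^3 - 3.84*a^2 + 7.31*a - 0.44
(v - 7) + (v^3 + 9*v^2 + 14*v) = v^3 + 9*v^2 + 15*v - 7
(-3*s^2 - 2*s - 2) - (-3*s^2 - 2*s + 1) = -3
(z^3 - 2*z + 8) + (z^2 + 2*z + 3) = z^3 + z^2 + 11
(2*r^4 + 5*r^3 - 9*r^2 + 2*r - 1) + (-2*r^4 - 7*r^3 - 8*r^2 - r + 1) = -2*r^3 - 17*r^2 + r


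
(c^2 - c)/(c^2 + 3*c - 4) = c/(c + 4)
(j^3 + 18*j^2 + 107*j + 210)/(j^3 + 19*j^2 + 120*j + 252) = (j + 5)/(j + 6)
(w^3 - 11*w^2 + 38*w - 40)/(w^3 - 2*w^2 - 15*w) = (w^2 - 6*w + 8)/(w*(w + 3))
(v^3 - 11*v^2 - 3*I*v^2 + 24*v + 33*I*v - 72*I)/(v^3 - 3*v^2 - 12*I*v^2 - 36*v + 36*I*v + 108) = (v^2 - v*(8 + 3*I) + 24*I)/(v^2 - 12*I*v - 36)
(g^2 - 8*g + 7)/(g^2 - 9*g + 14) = (g - 1)/(g - 2)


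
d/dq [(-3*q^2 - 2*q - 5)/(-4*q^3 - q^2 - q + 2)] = (2*(3*q + 1)*(4*q^3 + q^2 + q - 2) - (3*q^2 + 2*q + 5)*(12*q^2 + 2*q + 1))/(4*q^3 + q^2 + q - 2)^2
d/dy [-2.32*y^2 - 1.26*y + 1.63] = -4.64*y - 1.26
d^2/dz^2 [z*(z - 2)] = 2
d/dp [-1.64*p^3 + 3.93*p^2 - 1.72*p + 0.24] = -4.92*p^2 + 7.86*p - 1.72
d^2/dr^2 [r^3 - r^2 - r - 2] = 6*r - 2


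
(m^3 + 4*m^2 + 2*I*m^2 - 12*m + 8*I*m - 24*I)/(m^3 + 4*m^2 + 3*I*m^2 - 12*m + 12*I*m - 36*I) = (m + 2*I)/(m + 3*I)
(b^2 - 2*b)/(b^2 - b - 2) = b/(b + 1)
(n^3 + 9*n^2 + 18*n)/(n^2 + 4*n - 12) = n*(n + 3)/(n - 2)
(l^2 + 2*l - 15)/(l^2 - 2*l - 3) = (l + 5)/(l + 1)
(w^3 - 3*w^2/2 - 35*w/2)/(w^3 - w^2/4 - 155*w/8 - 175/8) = 4*w/(4*w + 5)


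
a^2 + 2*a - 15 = (a - 3)*(a + 5)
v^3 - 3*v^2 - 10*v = v*(v - 5)*(v + 2)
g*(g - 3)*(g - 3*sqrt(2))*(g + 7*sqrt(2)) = g^4 - 3*g^3 + 4*sqrt(2)*g^3 - 42*g^2 - 12*sqrt(2)*g^2 + 126*g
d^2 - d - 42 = (d - 7)*(d + 6)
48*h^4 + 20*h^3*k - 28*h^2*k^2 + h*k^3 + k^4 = (-4*h + k)*(-2*h + k)*(h + k)*(6*h + k)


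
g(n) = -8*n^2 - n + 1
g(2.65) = -57.83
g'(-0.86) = 12.76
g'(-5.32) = 84.12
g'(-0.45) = 6.20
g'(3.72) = -60.52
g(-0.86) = -4.06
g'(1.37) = -22.92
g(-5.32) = -220.10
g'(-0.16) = 1.56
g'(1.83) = -30.28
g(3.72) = -113.43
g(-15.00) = -1784.00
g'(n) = -16*n - 1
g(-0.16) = 0.96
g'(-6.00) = 95.00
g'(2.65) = -43.40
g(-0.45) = -0.17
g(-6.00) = -281.00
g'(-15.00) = 239.00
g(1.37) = -15.39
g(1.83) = -27.62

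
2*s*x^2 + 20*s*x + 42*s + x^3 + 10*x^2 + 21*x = (2*s + x)*(x + 3)*(x + 7)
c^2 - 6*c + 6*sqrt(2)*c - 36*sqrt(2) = (c - 6)*(c + 6*sqrt(2))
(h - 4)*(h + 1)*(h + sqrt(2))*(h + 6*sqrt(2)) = h^4 - 3*h^3 + 7*sqrt(2)*h^3 - 21*sqrt(2)*h^2 + 8*h^2 - 28*sqrt(2)*h - 36*h - 48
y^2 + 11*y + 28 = (y + 4)*(y + 7)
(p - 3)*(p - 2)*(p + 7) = p^3 + 2*p^2 - 29*p + 42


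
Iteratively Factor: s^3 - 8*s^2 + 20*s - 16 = (s - 2)*(s^2 - 6*s + 8) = (s - 2)^2*(s - 4)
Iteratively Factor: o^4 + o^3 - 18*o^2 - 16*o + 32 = (o - 1)*(o^3 + 2*o^2 - 16*o - 32) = (o - 4)*(o - 1)*(o^2 + 6*o + 8) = (o - 4)*(o - 1)*(o + 4)*(o + 2)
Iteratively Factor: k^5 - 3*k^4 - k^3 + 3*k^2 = (k - 3)*(k^4 - k^2) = (k - 3)*(k - 1)*(k^3 + k^2) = (k - 3)*(k - 1)*(k + 1)*(k^2) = k*(k - 3)*(k - 1)*(k + 1)*(k)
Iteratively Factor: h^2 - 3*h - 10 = (h - 5)*(h + 2)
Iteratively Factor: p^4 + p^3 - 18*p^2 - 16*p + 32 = (p + 4)*(p^3 - 3*p^2 - 6*p + 8) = (p - 1)*(p + 4)*(p^2 - 2*p - 8) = (p - 4)*(p - 1)*(p + 4)*(p + 2)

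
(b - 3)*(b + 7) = b^2 + 4*b - 21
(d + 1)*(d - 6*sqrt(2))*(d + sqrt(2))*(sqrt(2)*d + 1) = sqrt(2)*d^4 - 9*d^3 + sqrt(2)*d^3 - 17*sqrt(2)*d^2 - 9*d^2 - 17*sqrt(2)*d - 12*d - 12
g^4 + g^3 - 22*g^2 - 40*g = g*(g - 5)*(g + 2)*(g + 4)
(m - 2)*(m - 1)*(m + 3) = m^3 - 7*m + 6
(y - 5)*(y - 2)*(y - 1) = y^3 - 8*y^2 + 17*y - 10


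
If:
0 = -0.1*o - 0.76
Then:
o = -7.60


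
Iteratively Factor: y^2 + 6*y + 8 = (y + 2)*(y + 4)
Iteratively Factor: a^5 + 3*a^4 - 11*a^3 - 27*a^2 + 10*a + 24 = (a + 2)*(a^4 + a^3 - 13*a^2 - a + 12) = (a + 2)*(a + 4)*(a^3 - 3*a^2 - a + 3) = (a - 3)*(a + 2)*(a + 4)*(a^2 - 1) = (a - 3)*(a - 1)*(a + 2)*(a + 4)*(a + 1)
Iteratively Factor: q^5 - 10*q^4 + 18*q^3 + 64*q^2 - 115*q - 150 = (q - 5)*(q^4 - 5*q^3 - 7*q^2 + 29*q + 30) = (q - 5)*(q + 2)*(q^3 - 7*q^2 + 7*q + 15) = (q - 5)*(q + 1)*(q + 2)*(q^2 - 8*q + 15) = (q - 5)^2*(q + 1)*(q + 2)*(q - 3)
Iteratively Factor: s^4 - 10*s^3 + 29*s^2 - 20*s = (s - 4)*(s^3 - 6*s^2 + 5*s) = (s - 4)*(s - 1)*(s^2 - 5*s) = (s - 5)*(s - 4)*(s - 1)*(s)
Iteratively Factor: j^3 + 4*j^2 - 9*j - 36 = (j - 3)*(j^2 + 7*j + 12) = (j - 3)*(j + 3)*(j + 4)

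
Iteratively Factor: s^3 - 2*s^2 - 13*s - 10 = (s + 1)*(s^2 - 3*s - 10) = (s - 5)*(s + 1)*(s + 2)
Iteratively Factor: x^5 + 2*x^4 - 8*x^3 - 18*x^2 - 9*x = (x + 3)*(x^4 - x^3 - 5*x^2 - 3*x) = (x - 3)*(x + 3)*(x^3 + 2*x^2 + x) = x*(x - 3)*(x + 3)*(x^2 + 2*x + 1) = x*(x - 3)*(x + 1)*(x + 3)*(x + 1)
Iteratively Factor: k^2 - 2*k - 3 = (k + 1)*(k - 3)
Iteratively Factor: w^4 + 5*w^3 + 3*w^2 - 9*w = (w)*(w^3 + 5*w^2 + 3*w - 9) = w*(w + 3)*(w^2 + 2*w - 3) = w*(w - 1)*(w + 3)*(w + 3)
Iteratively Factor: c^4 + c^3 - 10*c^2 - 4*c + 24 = (c - 2)*(c^3 + 3*c^2 - 4*c - 12) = (c - 2)*(c + 3)*(c^2 - 4) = (c - 2)^2*(c + 3)*(c + 2)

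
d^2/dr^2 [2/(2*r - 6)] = 2/(r - 3)^3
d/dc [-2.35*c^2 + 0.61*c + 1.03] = 0.61 - 4.7*c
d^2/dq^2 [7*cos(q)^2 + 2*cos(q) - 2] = -2*cos(q) - 14*cos(2*q)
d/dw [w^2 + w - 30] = 2*w + 1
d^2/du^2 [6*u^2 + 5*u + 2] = 12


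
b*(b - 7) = b^2 - 7*b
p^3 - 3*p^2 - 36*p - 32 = (p - 8)*(p + 1)*(p + 4)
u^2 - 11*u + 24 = (u - 8)*(u - 3)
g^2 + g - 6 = (g - 2)*(g + 3)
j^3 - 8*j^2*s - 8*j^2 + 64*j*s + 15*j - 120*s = (j - 5)*(j - 3)*(j - 8*s)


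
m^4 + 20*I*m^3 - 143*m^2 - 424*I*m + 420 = (m + 2*I)*(m + 5*I)*(m + 6*I)*(m + 7*I)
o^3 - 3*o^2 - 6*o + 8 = (o - 4)*(o - 1)*(o + 2)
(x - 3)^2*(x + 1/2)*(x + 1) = x^4 - 9*x^3/2 + x^2/2 + 21*x/2 + 9/2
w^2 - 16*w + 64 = (w - 8)^2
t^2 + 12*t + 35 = (t + 5)*(t + 7)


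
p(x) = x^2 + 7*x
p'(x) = 2*x + 7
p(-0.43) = -2.83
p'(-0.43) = 6.14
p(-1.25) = -7.19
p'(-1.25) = 4.50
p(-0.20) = -1.36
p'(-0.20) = 6.60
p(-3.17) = -12.14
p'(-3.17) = 0.66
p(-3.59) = -12.24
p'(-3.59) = -0.18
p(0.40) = 2.96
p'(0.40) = 7.80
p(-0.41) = -2.70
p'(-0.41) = 6.18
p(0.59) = 4.48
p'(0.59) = 8.18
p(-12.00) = 60.00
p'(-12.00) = -17.00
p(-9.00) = 18.00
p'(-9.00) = -11.00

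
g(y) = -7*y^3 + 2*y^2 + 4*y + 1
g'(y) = -21*y^2 + 4*y + 4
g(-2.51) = 114.25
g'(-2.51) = -138.34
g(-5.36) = 1114.95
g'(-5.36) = -620.76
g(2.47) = -82.40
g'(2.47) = -114.24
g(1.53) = -13.27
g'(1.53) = -39.04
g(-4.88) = 842.61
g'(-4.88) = -515.62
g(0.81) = 1.83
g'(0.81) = -6.54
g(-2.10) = 66.25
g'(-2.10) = -97.01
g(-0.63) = 1.02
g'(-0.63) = -6.85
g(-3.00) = 196.00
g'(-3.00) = -197.00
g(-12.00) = 12337.00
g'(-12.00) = -3068.00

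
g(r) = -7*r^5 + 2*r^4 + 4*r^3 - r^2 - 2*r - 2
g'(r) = -35*r^4 + 8*r^3 + 12*r^2 - 2*r - 2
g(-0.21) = -1.65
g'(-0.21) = -1.19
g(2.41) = -458.26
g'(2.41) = -1005.83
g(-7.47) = 167334.78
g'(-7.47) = -111633.03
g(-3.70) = 5018.01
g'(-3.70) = -6795.11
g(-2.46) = 641.19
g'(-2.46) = -1325.32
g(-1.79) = 124.60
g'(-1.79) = -365.17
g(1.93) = -140.53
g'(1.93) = -389.27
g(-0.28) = -1.58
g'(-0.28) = -0.89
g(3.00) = -1448.00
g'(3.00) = -2519.00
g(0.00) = -2.00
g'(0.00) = -2.00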